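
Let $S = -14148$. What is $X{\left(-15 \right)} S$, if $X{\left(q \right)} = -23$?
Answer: $325404$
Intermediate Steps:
$X{\left(-15 \right)} S = \left(-23\right) \left(-14148\right) = 325404$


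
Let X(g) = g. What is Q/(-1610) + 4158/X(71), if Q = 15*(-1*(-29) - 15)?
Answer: 95421/1633 ≈ 58.433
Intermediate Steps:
Q = 210 (Q = 15*(29 - 15) = 15*14 = 210)
Q/(-1610) + 4158/X(71) = 210/(-1610) + 4158/71 = 210*(-1/1610) + 4158*(1/71) = -3/23 + 4158/71 = 95421/1633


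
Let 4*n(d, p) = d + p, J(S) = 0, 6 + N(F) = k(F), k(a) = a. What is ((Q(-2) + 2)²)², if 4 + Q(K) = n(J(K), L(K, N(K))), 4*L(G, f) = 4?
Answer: 2401/256 ≈ 9.3789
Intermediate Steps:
N(F) = -6 + F
L(G, f) = 1 (L(G, f) = (¼)*4 = 1)
n(d, p) = d/4 + p/4 (n(d, p) = (d + p)/4 = d/4 + p/4)
Q(K) = -15/4 (Q(K) = -4 + ((¼)*0 + (¼)*1) = -4 + (0 + ¼) = -4 + ¼ = -15/4)
((Q(-2) + 2)²)² = ((-15/4 + 2)²)² = ((-7/4)²)² = (49/16)² = 2401/256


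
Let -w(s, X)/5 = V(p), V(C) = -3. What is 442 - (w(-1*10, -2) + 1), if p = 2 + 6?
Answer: 426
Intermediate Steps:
p = 8
w(s, X) = 15 (w(s, X) = -5*(-3) = 15)
442 - (w(-1*10, -2) + 1) = 442 - (15 + 1) = 442 - 1*16 = 442 - 16 = 426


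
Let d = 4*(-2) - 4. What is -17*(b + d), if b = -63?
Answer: 1275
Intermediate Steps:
d = -12 (d = -8 - 4 = -12)
-17*(b + d) = -17*(-63 - 12) = -17*(-75) = 1275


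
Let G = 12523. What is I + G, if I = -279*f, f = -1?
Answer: 12802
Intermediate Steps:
I = 279 (I = -279*(-1) = 279)
I + G = 279 + 12523 = 12802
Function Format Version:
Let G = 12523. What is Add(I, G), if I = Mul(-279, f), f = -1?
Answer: 12802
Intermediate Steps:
I = 279 (I = Mul(-279, -1) = 279)
Add(I, G) = Add(279, 12523) = 12802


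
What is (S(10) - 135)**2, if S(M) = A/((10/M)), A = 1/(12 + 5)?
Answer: 5262436/289 ≈ 18209.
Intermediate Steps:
A = 1/17 ≈ 0.058824
S(M) = M/170 (S(M) = 1/(17*((10/M))) = (M/10)/17 = M/170)
(S(10) - 135)**2 = ((1/170)*10 - 135)**2 = (1/17 - 135)**2 = (-2294/17)**2 = 5262436/289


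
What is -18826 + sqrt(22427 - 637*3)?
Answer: -18826 + 2*sqrt(5129) ≈ -18683.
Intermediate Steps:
-18826 + sqrt(22427 - 637*3) = -18826 + sqrt(22427 - 1911) = -18826 + sqrt(20516) = -18826 + 2*sqrt(5129)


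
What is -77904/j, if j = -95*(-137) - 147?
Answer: -19476/3217 ≈ -6.0541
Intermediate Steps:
j = 12868 (j = 13015 - 147 = 12868)
-77904/j = -77904/12868 = -77904*1/12868 = -19476/3217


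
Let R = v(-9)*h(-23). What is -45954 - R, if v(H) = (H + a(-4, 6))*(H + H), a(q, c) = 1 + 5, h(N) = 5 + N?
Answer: -44982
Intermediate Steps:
a(q, c) = 6
v(H) = 2*H*(6 + H) (v(H) = (H + 6)*(H + H) = (6 + H)*(2*H) = 2*H*(6 + H))
R = -972 (R = (2*(-9)*(6 - 9))*(5 - 23) = (2*(-9)*(-3))*(-18) = 54*(-18) = -972)
-45954 - R = -45954 - 1*(-972) = -45954 + 972 = -44982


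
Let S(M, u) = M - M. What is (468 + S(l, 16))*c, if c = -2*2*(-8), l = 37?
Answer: 14976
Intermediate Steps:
S(M, u) = 0
c = 32 (c = -4*(-8) = 32)
(468 + S(l, 16))*c = (468 + 0)*32 = 468*32 = 14976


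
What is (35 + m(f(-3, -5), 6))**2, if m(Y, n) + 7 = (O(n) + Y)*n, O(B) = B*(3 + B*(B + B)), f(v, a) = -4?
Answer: 7311616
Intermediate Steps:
O(B) = B*(3 + 2*B**2) (O(B) = B*(3 + B*(2*B)) = B*(3 + 2*B**2))
m(Y, n) = -7 + n*(Y + n*(3 + 2*n**2)) (m(Y, n) = -7 + (n*(3 + 2*n**2) + Y)*n = -7 + (Y + n*(3 + 2*n**2))*n = -7 + n*(Y + n*(3 + 2*n**2)))
(35 + m(f(-3, -5), 6))**2 = (35 + (-7 - 4*6 + 6**2*(3 + 2*6**2)))**2 = (35 + (-7 - 24 + 36*(3 + 2*36)))**2 = (35 + (-7 - 24 + 36*(3 + 72)))**2 = (35 + (-7 - 24 + 36*75))**2 = (35 + (-7 - 24 + 2700))**2 = (35 + 2669)**2 = 2704**2 = 7311616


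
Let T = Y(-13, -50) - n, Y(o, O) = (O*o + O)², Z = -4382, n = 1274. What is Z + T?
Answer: 354344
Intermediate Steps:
Y(o, O) = (O + O*o)²
T = 358726 (T = (-50)²*(1 - 13)² - 1*1274 = 2500*(-12)² - 1274 = 2500*144 - 1274 = 360000 - 1274 = 358726)
Z + T = -4382 + 358726 = 354344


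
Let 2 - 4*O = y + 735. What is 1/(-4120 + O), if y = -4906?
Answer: -4/12307 ≈ -0.00032502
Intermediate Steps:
O = 4173/4 (O = ½ - (-4906 + 735)/4 = ½ - ¼*(-4171) = ½ + 4171/4 = 4173/4 ≈ 1043.3)
1/(-4120 + O) = 1/(-4120 + 4173/4) = 1/(-12307/4) = -4/12307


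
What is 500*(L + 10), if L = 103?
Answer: 56500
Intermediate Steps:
500*(L + 10) = 500*(103 + 10) = 500*113 = 56500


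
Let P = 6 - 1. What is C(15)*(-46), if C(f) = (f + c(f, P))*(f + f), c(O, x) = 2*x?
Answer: -34500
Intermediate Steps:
P = 5
C(f) = 2*f*(10 + f) (C(f) = (f + 2*5)*(f + f) = (f + 10)*(2*f) = (10 + f)*(2*f) = 2*f*(10 + f))
C(15)*(-46) = (2*15*(10 + 15))*(-46) = (2*15*25)*(-46) = 750*(-46) = -34500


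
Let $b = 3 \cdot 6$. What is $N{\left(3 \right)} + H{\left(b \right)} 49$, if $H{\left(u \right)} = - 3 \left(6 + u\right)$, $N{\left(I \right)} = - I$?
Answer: $-3531$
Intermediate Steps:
$b = 18$
$H{\left(u \right)} = -18 - 3 u$
$N{\left(3 \right)} + H{\left(b \right)} 49 = \left(-1\right) 3 + \left(-18 - 54\right) 49 = -3 + \left(-18 - 54\right) 49 = -3 - 3528 = -3531$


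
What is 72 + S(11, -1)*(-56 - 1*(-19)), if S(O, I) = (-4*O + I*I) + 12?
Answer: 1219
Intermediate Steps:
S(O, I) = 12 + I**2 - 4*O (S(O, I) = (-4*O + I**2) + 12 = (I**2 - 4*O) + 12 = 12 + I**2 - 4*O)
72 + S(11, -1)*(-56 - 1*(-19)) = 72 + (12 + (-1)**2 - 4*11)*(-56 - 1*(-19)) = 72 + (12 + 1 - 44)*(-56 + 19) = 72 - 31*(-37) = 72 + 1147 = 1219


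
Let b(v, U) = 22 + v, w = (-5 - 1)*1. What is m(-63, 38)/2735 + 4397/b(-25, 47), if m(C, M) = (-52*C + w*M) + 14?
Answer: -12016609/8205 ≈ -1464.5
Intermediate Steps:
w = -6 (w = -6*1 = -6)
m(C, M) = 14 - 52*C - 6*M (m(C, M) = (-52*C - 6*M) + 14 = 14 - 52*C - 6*M)
m(-63, 38)/2735 + 4397/b(-25, 47) = (14 - 52*(-63) - 6*38)/2735 + 4397/(22 - 25) = (14 + 3276 - 228)*(1/2735) + 4397/(-3) = 3062*(1/2735) + 4397*(-⅓) = 3062/2735 - 4397/3 = -12016609/8205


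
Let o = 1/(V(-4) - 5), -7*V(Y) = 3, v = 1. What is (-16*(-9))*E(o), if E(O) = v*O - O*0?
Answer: -504/19 ≈ -26.526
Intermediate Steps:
V(Y) = -3/7 (V(Y) = -⅐*3 = -3/7)
o = -7/38 (o = 1/(-3/7 - 5) = 1/(-38/7) = -7/38 ≈ -0.18421)
E(O) = O (E(O) = 1*O - O*0 = O - 1*0 = O + 0 = O)
(-16*(-9))*E(o) = -16*(-9)*(-7/38) = 144*(-7/38) = -504/19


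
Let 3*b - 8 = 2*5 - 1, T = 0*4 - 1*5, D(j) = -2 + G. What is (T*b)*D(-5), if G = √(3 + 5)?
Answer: 170/3 - 170*√2/3 ≈ -23.472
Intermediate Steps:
G = 2*√2 (G = √8 = 2*√2 ≈ 2.8284)
D(j) = -2 + 2*√2
T = -5 (T = 0 - 5 = -5)
b = 17/3 (b = 8/3 + (2*5 - 1)/3 = 8/3 + (10 - 1)/3 = 8/3 + (⅓)*9 = 8/3 + 3 = 17/3 ≈ 5.6667)
(T*b)*D(-5) = (-5*17/3)*(-2 + 2*√2) = -85*(-2 + 2*√2)/3 = 170/3 - 170*√2/3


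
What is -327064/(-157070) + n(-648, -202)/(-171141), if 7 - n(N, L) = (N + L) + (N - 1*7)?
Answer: 9289428364/4480186145 ≈ 2.0734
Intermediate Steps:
n(N, L) = 14 - L - 2*N (n(N, L) = 7 - ((N + L) + (N - 1*7)) = 7 - ((L + N) + (N - 7)) = 7 - ((L + N) + (-7 + N)) = 7 - (-7 + L + 2*N) = 7 + (7 - L - 2*N) = 14 - L - 2*N)
-327064/(-157070) + n(-648, -202)/(-171141) = -327064/(-157070) + (14 - 1*(-202) - 2*(-648))/(-171141) = -327064*(-1/157070) + (14 + 202 + 1296)*(-1/171141) = 163532/78535 + 1512*(-1/171141) = 163532/78535 - 504/57047 = 9289428364/4480186145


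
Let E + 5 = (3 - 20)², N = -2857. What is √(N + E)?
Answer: I*√2573 ≈ 50.725*I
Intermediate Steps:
E = 284 (E = -5 + (3 - 20)² = -5 + (-17)² = -5 + 289 = 284)
√(N + E) = √(-2857 + 284) = √(-2573) = I*√2573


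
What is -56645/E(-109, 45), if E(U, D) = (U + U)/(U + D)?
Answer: -1812640/109 ≈ -16630.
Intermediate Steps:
E(U, D) = 2*U/(D + U) (E(U, D) = (2*U)/(D + U) = 2*U/(D + U))
-56645/E(-109, 45) = -56645/(2*(-109)/(45 - 109)) = -56645/(2*(-109)/(-64)) = -56645/(2*(-109)*(-1/64)) = -56645/109/32 = -56645*32/109 = -1812640/109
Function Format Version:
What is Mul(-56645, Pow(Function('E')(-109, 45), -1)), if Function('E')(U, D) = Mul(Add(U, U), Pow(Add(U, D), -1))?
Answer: Rational(-1812640, 109) ≈ -16630.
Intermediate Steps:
Function('E')(U, D) = Mul(2, U, Pow(Add(D, U), -1)) (Function('E')(U, D) = Mul(Mul(2, U), Pow(Add(D, U), -1)) = Mul(2, U, Pow(Add(D, U), -1)))
Mul(-56645, Pow(Function('E')(-109, 45), -1)) = Mul(-56645, Pow(Mul(2, -109, Pow(Add(45, -109), -1)), -1)) = Mul(-56645, Pow(Mul(2, -109, Pow(-64, -1)), -1)) = Mul(-56645, Pow(Mul(2, -109, Rational(-1, 64)), -1)) = Mul(-56645, Pow(Rational(109, 32), -1)) = Mul(-56645, Rational(32, 109)) = Rational(-1812640, 109)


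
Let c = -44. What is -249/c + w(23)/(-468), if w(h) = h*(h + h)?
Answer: 17495/5148 ≈ 3.3984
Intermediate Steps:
w(h) = 2*h² (w(h) = h*(2*h) = 2*h²)
-249/c + w(23)/(-468) = -249/(-44) + (2*23²)/(-468) = -249*(-1/44) + (2*529)*(-1/468) = 249/44 + 1058*(-1/468) = 249/44 - 529/234 = 17495/5148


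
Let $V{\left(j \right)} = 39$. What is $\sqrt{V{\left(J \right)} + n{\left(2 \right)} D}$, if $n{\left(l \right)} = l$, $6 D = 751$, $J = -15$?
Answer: $\frac{2 \sqrt{651}}{3} \approx 17.01$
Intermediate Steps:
$D = \frac{751}{6}$ ($D = \frac{1}{6} \cdot 751 = \frac{751}{6} \approx 125.17$)
$\sqrt{V{\left(J \right)} + n{\left(2 \right)} D} = \sqrt{39 + 2 \cdot \frac{751}{6}} = \sqrt{39 + \frac{751}{3}} = \sqrt{\frac{868}{3}} = \frac{2 \sqrt{651}}{3}$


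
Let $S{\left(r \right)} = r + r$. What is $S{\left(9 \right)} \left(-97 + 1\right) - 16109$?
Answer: $-17837$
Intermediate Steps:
$S{\left(r \right)} = 2 r$
$S{\left(9 \right)} \left(-97 + 1\right) - 16109 = 2 \cdot 9 \left(-97 + 1\right) - 16109 = 18 \left(-96\right) - 16109 = -1728 - 16109 = -17837$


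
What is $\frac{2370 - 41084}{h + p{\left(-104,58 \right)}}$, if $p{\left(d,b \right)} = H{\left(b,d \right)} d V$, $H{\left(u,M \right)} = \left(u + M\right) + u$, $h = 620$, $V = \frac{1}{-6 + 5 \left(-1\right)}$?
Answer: $- \frac{212927}{4034} \approx -52.783$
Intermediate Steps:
$V = - \frac{1}{11}$ ($V = \frac{1}{-6 - 5} = \frac{1}{-11} = - \frac{1}{11} \approx -0.090909$)
$H{\left(u,M \right)} = M + 2 u$ ($H{\left(u,M \right)} = \left(M + u\right) + u = M + 2 u$)
$p{\left(d,b \right)} = - \frac{d \left(d + 2 b\right)}{11}$ ($p{\left(d,b \right)} = \left(d + 2 b\right) d \left(- \frac{1}{11}\right) = d \left(d + 2 b\right) \left(- \frac{1}{11}\right) = - \frac{d \left(d + 2 b\right)}{11}$)
$\frac{2370 - 41084}{h + p{\left(-104,58 \right)}} = \frac{2370 - 41084}{620 - - \frac{104 \left(-104 + 2 \cdot 58\right)}{11}} = - \frac{38714}{620 - - \frac{104 \left(-104 + 116\right)}{11}} = - \frac{38714}{620 - \left(- \frac{104}{11}\right) 12} = - \frac{38714}{620 + \frac{1248}{11}} = - \frac{38714}{\frac{8068}{11}} = \left(-38714\right) \frac{11}{8068} = - \frac{212927}{4034}$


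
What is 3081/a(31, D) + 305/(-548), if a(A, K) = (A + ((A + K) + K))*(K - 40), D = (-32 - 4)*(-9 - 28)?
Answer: -268129793/482512904 ≈ -0.55569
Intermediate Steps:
D = 1332 (D = -36*(-37) = 1332)
a(A, K) = (-40 + K)*(2*A + 2*K) (a(A, K) = (A + (A + 2*K))*(-40 + K) = (2*A + 2*K)*(-40 + K) = (-40 + K)*(2*A + 2*K))
3081/a(31, D) + 305/(-548) = 3081/(-80*31 - 80*1332 + 2*1332² + 2*31*1332) + 305/(-548) = 3081/(-2480 - 106560 + 2*1774224 + 82584) + 305*(-1/548) = 3081/(-2480 - 106560 + 3548448 + 82584) - 305/548 = 3081/3521992 - 305/548 = -268129793/482512904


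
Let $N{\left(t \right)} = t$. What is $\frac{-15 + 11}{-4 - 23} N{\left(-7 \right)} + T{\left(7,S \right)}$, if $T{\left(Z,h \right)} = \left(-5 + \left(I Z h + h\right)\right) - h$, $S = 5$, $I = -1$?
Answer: $- \frac{1108}{27} \approx -41.037$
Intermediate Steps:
$T{\left(Z,h \right)} = -5 - Z h$ ($T{\left(Z,h \right)} = \left(-5 + \left(- Z h + h\right)\right) - h = \left(-5 - \left(- h + Z h\right)\right) - h = \left(-5 + h - Z h\right) - h = -5 - Z h$)
$\frac{-15 + 11}{-4 - 23} N{\left(-7 \right)} + T{\left(7,S \right)} = \frac{-15 + 11}{-4 - 23} \left(-7\right) - \left(5 + 7 \cdot 5\right) = - \frac{4}{-27} \left(-7\right) - 40 = \left(-4\right) \left(- \frac{1}{27}\right) \left(-7\right) - 40 = \frac{4}{27} \left(-7\right) - 40 = - \frac{28}{27} - 40 = - \frac{1108}{27}$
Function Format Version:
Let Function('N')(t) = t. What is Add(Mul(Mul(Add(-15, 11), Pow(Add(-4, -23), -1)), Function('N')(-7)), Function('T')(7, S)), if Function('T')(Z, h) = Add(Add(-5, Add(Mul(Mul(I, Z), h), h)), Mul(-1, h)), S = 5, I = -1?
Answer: Rational(-1108, 27) ≈ -41.037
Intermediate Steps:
Function('T')(Z, h) = Add(-5, Mul(-1, Z, h)) (Function('T')(Z, h) = Add(Add(-5, Add(Mul(Mul(-1, Z), h), h)), Mul(-1, h)) = Add(Add(-5, Add(Mul(-1, Z, h), h)), Mul(-1, h)) = Add(Add(-5, Add(h, Mul(-1, Z, h))), Mul(-1, h)) = Add(Add(-5, h, Mul(-1, Z, h)), Mul(-1, h)) = Add(-5, Mul(-1, Z, h)))
Add(Mul(Mul(Add(-15, 11), Pow(Add(-4, -23), -1)), Function('N')(-7)), Function('T')(7, S)) = Add(Mul(Mul(Add(-15, 11), Pow(Add(-4, -23), -1)), -7), Add(-5, Mul(-1, 7, 5))) = Add(Mul(Mul(-4, Pow(-27, -1)), -7), Add(-5, -35)) = Add(Mul(Mul(-4, Rational(-1, 27)), -7), -40) = Add(Mul(Rational(4, 27), -7), -40) = Add(Rational(-28, 27), -40) = Rational(-1108, 27)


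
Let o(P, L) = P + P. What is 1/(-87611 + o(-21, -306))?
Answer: -1/87653 ≈ -1.1409e-5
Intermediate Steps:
o(P, L) = 2*P
1/(-87611 + o(-21, -306)) = 1/(-87611 + 2*(-21)) = 1/(-87611 - 42) = 1/(-87653) = -1/87653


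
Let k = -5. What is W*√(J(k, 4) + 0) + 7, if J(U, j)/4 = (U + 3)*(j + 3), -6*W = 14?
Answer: 7 - 14*I*√14/3 ≈ 7.0 - 17.461*I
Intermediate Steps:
W = -7/3 (W = -⅙*14 = -7/3 ≈ -2.3333)
J(U, j) = 4*(3 + U)*(3 + j) (J(U, j) = 4*((U + 3)*(j + 3)) = 4*((3 + U)*(3 + j)) = 4*(3 + U)*(3 + j))
W*√(J(k, 4) + 0) + 7 = -7*√((36 + 12*(-5) + 12*4 + 4*(-5)*4) + 0)/3 + 7 = -7*√((36 - 60 + 48 - 80) + 0)/3 + 7 = -7*√(-56 + 0)/3 + 7 = -14*I*√14/3 + 7 = 7 - 14*I*√14/3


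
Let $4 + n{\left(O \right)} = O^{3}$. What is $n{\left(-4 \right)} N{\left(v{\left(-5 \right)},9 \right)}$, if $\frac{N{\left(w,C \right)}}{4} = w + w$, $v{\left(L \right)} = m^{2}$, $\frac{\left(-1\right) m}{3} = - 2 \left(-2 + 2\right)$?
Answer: $0$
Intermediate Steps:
$n{\left(O \right)} = -4 + O^{3}$
$m = 0$ ($m = - 3 \left(- 2 \left(-2 + 2\right)\right) = - 3 \left(\left(-2\right) 0\right) = \left(-3\right) 0 = 0$)
$v{\left(L \right)} = 0$ ($v{\left(L \right)} = 0^{2} = 0$)
$N{\left(w,C \right)} = 8 w$ ($N{\left(w,C \right)} = 4 \left(w + w\right) = 4 \cdot 2 w = 8 w$)
$n{\left(-4 \right)} N{\left(v{\left(-5 \right)},9 \right)} = \left(-4 + \left(-4\right)^{3}\right) 8 \cdot 0 = \left(-4 - 64\right) 0 = \left(-68\right) 0 = 0$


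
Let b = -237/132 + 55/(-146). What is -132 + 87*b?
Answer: -1030983/3212 ≈ -320.98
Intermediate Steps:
b = -6977/3212 (b = -237*1/132 + 55*(-1/146) = -79/44 - 55/146 = -6977/3212 ≈ -2.1722)
-132 + 87*b = -132 + 87*(-6977/3212) = -132 - 606999/3212 = -1030983/3212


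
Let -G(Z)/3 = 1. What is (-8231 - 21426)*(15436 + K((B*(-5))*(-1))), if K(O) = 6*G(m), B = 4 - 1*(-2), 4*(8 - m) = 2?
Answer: -457251626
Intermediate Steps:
m = 15/2 (m = 8 - ¼*2 = 8 - ½ = 15/2 ≈ 7.5000)
B = 6 (B = 4 + 2 = 6)
G(Z) = -3 (G(Z) = -3*1 = -3)
K(O) = -18 (K(O) = 6*(-3) = -18)
(-8231 - 21426)*(15436 + K((B*(-5))*(-1))) = (-8231 - 21426)*(15436 - 18) = -29657*15418 = -457251626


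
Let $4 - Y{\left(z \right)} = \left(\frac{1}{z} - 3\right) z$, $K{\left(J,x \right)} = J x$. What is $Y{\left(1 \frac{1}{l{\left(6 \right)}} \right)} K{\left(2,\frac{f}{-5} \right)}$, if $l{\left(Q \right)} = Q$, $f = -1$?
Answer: $\frac{7}{5} \approx 1.4$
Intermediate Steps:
$Y{\left(z \right)} = 4 - z \left(-3 + \frac{1}{z}\right)$ ($Y{\left(z \right)} = 4 - \left(\frac{1}{z} - 3\right) z = 4 - \left(-3 + \frac{1}{z}\right) z = 4 - z \left(-3 + \frac{1}{z}\right)$)
$Y{\left(1 \frac{1}{l{\left(6 \right)}} \right)} K{\left(2,\frac{f}{-5} \right)} = \left(3 + 3 \cdot 1 \cdot \frac{1}{6}\right) 2 \left(- \frac{1}{-5}\right) = \left(3 + 3 \cdot 1 \cdot \frac{1}{6}\right) 2 \left(\left(-1\right) \left(- \frac{1}{5}\right)\right) = \left(3 + 3 \cdot \frac{1}{6}\right) 2 \cdot \frac{1}{5} = \left(3 + \frac{1}{2}\right) \frac{2}{5} = \frac{7}{2} \cdot \frac{2}{5} = \frac{7}{5}$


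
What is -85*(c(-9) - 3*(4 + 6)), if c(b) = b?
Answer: 3315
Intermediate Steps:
-85*(c(-9) - 3*(4 + 6)) = -85*(-9 - 3*(4 + 6)) = -85*(-9 - 3*10) = -85*(-9 - 30) = -85*(-39) = 3315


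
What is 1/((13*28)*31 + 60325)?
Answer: 1/71609 ≈ 1.3965e-5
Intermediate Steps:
1/((13*28)*31 + 60325) = 1/(364*31 + 60325) = 1/(11284 + 60325) = 1/71609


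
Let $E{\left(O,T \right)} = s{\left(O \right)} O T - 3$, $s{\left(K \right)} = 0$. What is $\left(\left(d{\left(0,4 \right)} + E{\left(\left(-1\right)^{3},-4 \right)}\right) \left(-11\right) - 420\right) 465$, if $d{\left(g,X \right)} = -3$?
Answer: $-164610$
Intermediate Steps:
$E{\left(O,T \right)} = -3$ ($E{\left(O,T \right)} = 0 O T - 3 = 0 T - 3 = 0 - 3 = -3$)
$\left(\left(d{\left(0,4 \right)} + E{\left(\left(-1\right)^{3},-4 \right)}\right) \left(-11\right) - 420\right) 465 = \left(\left(-3 - 3\right) \left(-11\right) - 420\right) 465 = \left(\left(-6\right) \left(-11\right) - 420\right) 465 = \left(66 - 420\right) 465 = \left(-354\right) 465 = -164610$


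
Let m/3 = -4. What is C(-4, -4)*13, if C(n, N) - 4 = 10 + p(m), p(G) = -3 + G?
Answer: -13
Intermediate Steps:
m = -12 (m = 3*(-4) = -12)
C(n, N) = -1 (C(n, N) = 4 + (10 + (-3 - 12)) = 4 + (10 - 15) = 4 - 5 = -1)
C(-4, -4)*13 = -1*13 = -13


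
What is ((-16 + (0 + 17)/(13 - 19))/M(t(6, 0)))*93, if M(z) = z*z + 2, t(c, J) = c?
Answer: -3503/76 ≈ -46.092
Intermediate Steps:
M(z) = 2 + z**2 (M(z) = z**2 + 2 = 2 + z**2)
((-16 + (0 + 17)/(13 - 19))/M(t(6, 0)))*93 = ((-16 + (0 + 17)/(13 - 19))/(2 + 6**2))*93 = ((-16 + 17/(-6))/(2 + 36))*93 = ((-16 + 17*(-1/6))/38)*93 = ((-16 - 17/6)*(1/38))*93 = -113/6*1/38*93 = -113/228*93 = -3503/76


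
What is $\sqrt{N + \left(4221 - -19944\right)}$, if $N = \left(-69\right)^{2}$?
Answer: $3 \sqrt{3214} \approx 170.08$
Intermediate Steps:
$N = 4761$
$\sqrt{N + \left(4221 - -19944\right)} = \sqrt{4761 + \left(4221 - -19944\right)} = \sqrt{4761 + \left(4221 + 19944\right)} = \sqrt{4761 + 24165} = \sqrt{28926} = 3 \sqrt{3214}$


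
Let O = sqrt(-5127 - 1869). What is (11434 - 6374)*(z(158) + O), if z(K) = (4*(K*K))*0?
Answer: 10120*I*sqrt(1749) ≈ 4.2323e+5*I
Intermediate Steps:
z(K) = 0 (z(K) = (4*K**2)*0 = 0)
O = 2*I*sqrt(1749) (O = sqrt(-6996) = 2*I*sqrt(1749) ≈ 83.642*I)
(11434 - 6374)*(z(158) + O) = (11434 - 6374)*(0 + 2*I*sqrt(1749)) = 5060*(2*I*sqrt(1749)) = 10120*I*sqrt(1749)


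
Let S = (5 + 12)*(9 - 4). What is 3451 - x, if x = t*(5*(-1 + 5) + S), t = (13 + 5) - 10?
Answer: 2611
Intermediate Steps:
S = 85 (S = 17*5 = 85)
t = 8 (t = 18 - 10 = 8)
x = 840 (x = 8*(5*(-1 + 5) + 85) = 8*(5*4 + 85) = 8*(20 + 85) = 8*105 = 840)
3451 - x = 3451 - 1*840 = 3451 - 840 = 2611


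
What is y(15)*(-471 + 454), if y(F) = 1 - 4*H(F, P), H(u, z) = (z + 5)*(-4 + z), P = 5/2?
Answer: -782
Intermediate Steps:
P = 5/2 (P = 5*(1/2) = 5/2 ≈ 2.5000)
H(u, z) = (-4 + z)*(5 + z) (H(u, z) = (5 + z)*(-4 + z) = (-4 + z)*(5 + z))
y(F) = 46 (y(F) = 1 - 4*(-20 + 5/2 + (5/2)**2) = 1 - 4*(-20 + 5/2 + 25/4) = 1 - 4*(-45/4) = 1 + 45 = 46)
y(15)*(-471 + 454) = 46*(-471 + 454) = 46*(-17) = -782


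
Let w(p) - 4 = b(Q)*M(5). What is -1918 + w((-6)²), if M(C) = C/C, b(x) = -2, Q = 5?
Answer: -1916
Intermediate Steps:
M(C) = 1
w(p) = 2 (w(p) = 4 - 2*1 = 4 - 2 = 2)
-1918 + w((-6)²) = -1918 + 2 = -1916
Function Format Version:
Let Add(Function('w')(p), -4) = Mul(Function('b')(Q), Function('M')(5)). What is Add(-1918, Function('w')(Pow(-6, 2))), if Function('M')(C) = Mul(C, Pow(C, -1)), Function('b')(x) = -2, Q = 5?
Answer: -1916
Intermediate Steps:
Function('M')(C) = 1
Function('w')(p) = 2 (Function('w')(p) = Add(4, Mul(-2, 1)) = Add(4, -2) = 2)
Add(-1918, Function('w')(Pow(-6, 2))) = Add(-1918, 2) = -1916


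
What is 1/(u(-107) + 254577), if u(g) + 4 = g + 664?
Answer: 1/255130 ≈ 3.9196e-6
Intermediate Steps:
u(g) = 660 + g (u(g) = -4 + (g + 664) = -4 + (664 + g) = 660 + g)
1/(u(-107) + 254577) = 1/((660 - 107) + 254577) = 1/(553 + 254577) = 1/255130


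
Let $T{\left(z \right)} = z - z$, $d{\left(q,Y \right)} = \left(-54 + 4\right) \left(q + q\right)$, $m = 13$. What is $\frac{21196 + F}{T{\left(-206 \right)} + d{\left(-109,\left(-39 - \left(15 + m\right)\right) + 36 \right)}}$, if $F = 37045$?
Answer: $\frac{58241}{10900} \approx 5.3432$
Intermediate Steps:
$d{\left(q,Y \right)} = - 100 q$ ($d{\left(q,Y \right)} = - 50 \cdot 2 q = - 100 q$)
$T{\left(z \right)} = 0$
$\frac{21196 + F}{T{\left(-206 \right)} + d{\left(-109,\left(-39 - \left(15 + m\right)\right) + 36 \right)}} = \frac{21196 + 37045}{0 - -10900} = \frac{58241}{0 + 10900} = \frac{58241}{10900}$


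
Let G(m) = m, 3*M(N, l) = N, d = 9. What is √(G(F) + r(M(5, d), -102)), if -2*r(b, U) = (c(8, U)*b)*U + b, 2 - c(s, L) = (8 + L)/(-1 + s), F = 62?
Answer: √2421258/42 ≈ 37.049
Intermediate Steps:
M(N, l) = N/3
c(s, L) = 2 - (8 + L)/(-1 + s)
r(b, U) = -b/2 - U*b*(6/7 - U/7)/2 (r(b, U) = -((((-10 - U + 2*8)/(-1 + 8))*b)*U + b)/2 = -((((-10 - U + 16)/7)*b)*U + b)/2 = -((((6 - U)/7)*b)*U + b)/2 = -(((6/7 - U/7)*b)*U + b)/2 = -((b*(6/7 - U/7))*U + b)/2 = -(U*b*(6/7 - U/7) + b)/2 = -(b + U*b*(6/7 - U/7))/2 = -b/2 - U*b*(6/7 - U/7)/2)
√(G(F) + r(M(5, d), -102)) = √(62 + ((⅓)*5)*(-7 - 102*(-6 - 102))/14) = √(62 + (1/14)*(5/3)*(-7 - 102*(-108))) = √(62 + (1/14)*(5/3)*(-7 + 11016)) = √(62 + (1/14)*(5/3)*11009) = √(62 + 55045/42) = √(57649/42) = √2421258/42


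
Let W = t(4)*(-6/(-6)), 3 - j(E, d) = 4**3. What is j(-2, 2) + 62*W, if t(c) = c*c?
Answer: 931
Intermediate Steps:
j(E, d) = -61 (j(E, d) = 3 - 1*4**3 = 3 - 1*64 = 3 - 64 = -61)
t(c) = c**2
W = 16 (W = 4**2*(-6/(-6)) = 16*(-6*(-1/6)) = 16*1 = 16)
j(-2, 2) + 62*W = -61 + 62*16 = -61 + 992 = 931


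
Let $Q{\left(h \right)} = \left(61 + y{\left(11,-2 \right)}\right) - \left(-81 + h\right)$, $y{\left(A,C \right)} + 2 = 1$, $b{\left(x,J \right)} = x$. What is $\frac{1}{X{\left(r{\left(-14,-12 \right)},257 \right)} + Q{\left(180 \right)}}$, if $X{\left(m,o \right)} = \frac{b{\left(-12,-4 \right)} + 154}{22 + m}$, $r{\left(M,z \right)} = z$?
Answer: $- \frac{5}{124} \approx -0.040323$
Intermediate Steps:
$y{\left(A,C \right)} = -1$ ($y{\left(A,C \right)} = -2 + 1 = -1$)
$X{\left(m,o \right)} = \frac{142}{22 + m}$ ($X{\left(m,o \right)} = \frac{-12 + 154}{22 + m} = \frac{142}{22 + m}$)
$Q{\left(h \right)} = 141 - h$ ($Q{\left(h \right)} = \left(61 - 1\right) - \left(-81 + h\right) = 60 - \left(-81 + h\right) = 141 - h$)
$\frac{1}{X{\left(r{\left(-14,-12 \right)},257 \right)} + Q{\left(180 \right)}} = \frac{1}{\frac{142}{22 - 12} + \left(141 - 180\right)} = \frac{1}{\frac{142}{10} + \left(141 - 180\right)} = \frac{1}{142 \cdot \frac{1}{10} - 39} = \frac{1}{\frac{71}{5} - 39} = \frac{1}{- \frac{124}{5}} = - \frac{5}{124}$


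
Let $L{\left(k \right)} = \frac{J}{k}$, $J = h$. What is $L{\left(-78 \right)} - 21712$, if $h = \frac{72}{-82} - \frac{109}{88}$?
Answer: $- \frac{6110270251}{281424} \approx -21712.0$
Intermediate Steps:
$h = - \frac{7637}{3608}$ ($h = 72 \left(- \frac{1}{82}\right) - \frac{109}{88} = - \frac{36}{41} - \frac{109}{88} = - \frac{7637}{3608} \approx -2.1167$)
$J = - \frac{7637}{3608} \approx -2.1167$
$L{\left(k \right)} = - \frac{7637}{3608 k}$
$L{\left(-78 \right)} - 21712 = - \frac{7637}{3608 \left(-78\right)} - 21712 = \left(- \frac{7637}{3608}\right) \left(- \frac{1}{78}\right) - 21712 = \frac{7637}{281424} - 21712 = - \frac{6110270251}{281424}$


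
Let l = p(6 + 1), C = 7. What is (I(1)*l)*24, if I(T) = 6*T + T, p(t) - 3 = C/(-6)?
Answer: 308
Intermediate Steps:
p(t) = 11/6 (p(t) = 3 + 7/(-6) = 3 + 7*(-⅙) = 3 - 7/6 = 11/6)
l = 11/6 ≈ 1.8333
I(T) = 7*T
(I(1)*l)*24 = ((7*1)*(11/6))*24 = (7*(11/6))*24 = (77/6)*24 = 308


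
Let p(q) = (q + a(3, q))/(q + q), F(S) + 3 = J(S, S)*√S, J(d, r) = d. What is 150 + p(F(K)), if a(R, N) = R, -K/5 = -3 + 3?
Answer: 150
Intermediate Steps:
K = 0 (K = -5*(-3 + 3) = -5*0 = 0)
F(S) = -3 + S^(3/2) (F(S) = -3 + S*√S = -3 + S^(3/2))
p(q) = (3 + q)/(2*q) (p(q) = (q + 3)/(q + q) = (3 + q)/((2*q)) = (3 + q)*(1/(2*q)) = (3 + q)/(2*q))
150 + p(F(K)) = 150 + (3 + (-3 + 0^(3/2)))/(2*(-3 + 0^(3/2))) = 150 + (3 + (-3 + 0))/(2*(-3 + 0)) = 150 + (½)*(3 - 3)/(-3) = 150 + (½)*(-⅓)*0 = 150 + 0 = 150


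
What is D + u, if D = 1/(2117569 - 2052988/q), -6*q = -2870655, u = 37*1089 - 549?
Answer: 80531912192430101/2026265906589 ≈ 39744.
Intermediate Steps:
u = 39744 (u = 40293 - 549 = 39744)
q = 956885/2 (q = -⅙*(-2870655) = 956885/2 ≈ 4.7844e+5)
D = 956885/2026265906589 (D = 1/(2117569 - 2052988/956885/2) = 1/(2117569 - 2052988*2/956885) = 1/(2117569 - 4105976/956885) = 1/(2026265906589/956885) = 956885/2026265906589 ≈ 4.7224e-7)
D + u = 956885/2026265906589 + 39744 = 80531912192430101/2026265906589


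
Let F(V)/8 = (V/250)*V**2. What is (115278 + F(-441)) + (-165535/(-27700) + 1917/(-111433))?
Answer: -40578173170191001/15433470500 ≈ -2.6292e+6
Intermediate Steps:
F(V) = 4*V**3/125 (F(V) = 8*((V/250)*V**2) = 8*(V**3/250) = 4*V**3/125)
(115278 + F(-441)) + (-165535/(-27700) + 1917/(-111433)) = (115278 + (4/125)*(-441)**3) + (-165535/(-27700) + 1917/(-111433)) = (115278 + (4/125)*(-85766121)) + (-165535*(-1/27700) + 1917*(-1/111433)) = (115278 - 343064484/125) + (33107/5540 - 1917/111433) = -328654734/125 + 3678592151/617338820 = -40578173170191001/15433470500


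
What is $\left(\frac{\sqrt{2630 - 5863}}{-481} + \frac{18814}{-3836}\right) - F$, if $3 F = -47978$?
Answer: $\frac{91993583}{5754} - \frac{i \sqrt{3233}}{481} \approx 15988.0 - 0.11821 i$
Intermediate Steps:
$F = - \frac{47978}{3}$ ($F = \frac{1}{3} \left(-47978\right) = - \frac{47978}{3} \approx -15993.0$)
$\left(\frac{\sqrt{2630 - 5863}}{-481} + \frac{18814}{-3836}\right) - F = \left(\frac{\sqrt{2630 - 5863}}{-481} + \frac{18814}{-3836}\right) - - \frac{47978}{3} = \left(\sqrt{-3233} \left(- \frac{1}{481}\right) + 18814 \left(- \frac{1}{3836}\right)\right) + \frac{47978}{3} = \left(i \sqrt{3233} \left(- \frac{1}{481}\right) - \frac{9407}{1918}\right) + \frac{47978}{3} = \left(- \frac{i \sqrt{3233}}{481} - \frac{9407}{1918}\right) + \frac{47978}{3} = \left(- \frac{9407}{1918} - \frac{i \sqrt{3233}}{481}\right) + \frac{47978}{3} = \frac{91993583}{5754} - \frac{i \sqrt{3233}}{481}$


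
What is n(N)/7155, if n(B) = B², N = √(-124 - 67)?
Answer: -191/7155 ≈ -0.026695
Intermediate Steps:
N = I*√191 (N = √(-191) = I*√191 ≈ 13.82*I)
n(N)/7155 = (I*√191)²/7155 = -191*1/7155 = -191/7155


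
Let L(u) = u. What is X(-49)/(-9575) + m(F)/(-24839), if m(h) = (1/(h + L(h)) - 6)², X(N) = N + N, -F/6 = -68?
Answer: 1391414509657/158362813036800 ≈ 0.0087862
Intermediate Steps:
F = 408 (F = -6*(-68) = 408)
X(N) = 2*N
m(h) = (-6 + 1/(2*h))² (m(h) = (1/(h + h) - 6)² = (1/(2*h) - 6)² = (-6 + 1/(2*h))²)
X(-49)/(-9575) + m(F)/(-24839) = (2*(-49))/(-9575) + ((¼)*(-1 + 12*408)²/408²)/(-24839) = -98*(-1/9575) + ((¼)*(1/166464)*(-1 + 4896)²)*(-1/24839) = 98/9575 + ((¼)*(1/166464)*4895²)*(-1/24839) = 98/9575 + ((¼)*(1/166464)*23961025)*(-1/24839) = 98/9575 + (23961025/665856)*(-1/24839) = 98/9575 - 23961025/16539197184 = 1391414509657/158362813036800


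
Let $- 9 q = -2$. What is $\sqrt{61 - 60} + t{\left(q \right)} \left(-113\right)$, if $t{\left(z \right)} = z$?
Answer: $- \frac{217}{9} \approx -24.111$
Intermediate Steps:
$q = \frac{2}{9}$ ($q = \left(- \frac{1}{9}\right) \left(-2\right) = \frac{2}{9} \approx 0.22222$)
$\sqrt{61 - 60} + t{\left(q \right)} \left(-113\right) = \sqrt{61 - 60} + \frac{2}{9} \left(-113\right) = \sqrt{1} - \frac{226}{9} = 1 - \frac{226}{9} = - \frac{217}{9}$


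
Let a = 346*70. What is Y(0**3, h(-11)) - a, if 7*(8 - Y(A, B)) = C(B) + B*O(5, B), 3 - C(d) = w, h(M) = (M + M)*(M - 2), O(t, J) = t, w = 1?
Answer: -170916/7 ≈ -24417.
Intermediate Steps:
a = 24220
h(M) = 2*M*(-2 + M) (h(M) = (2*M)*(-2 + M) = 2*M*(-2 + M))
C(d) = 2 (C(d) = 3 - 1*1 = 3 - 1 = 2)
Y(A, B) = 54/7 - 5*B/7 (Y(A, B) = 8 - (2 + B*5)/7 = 8 - (2 + 5*B)/7 = 8 + (-2/7 - 5*B/7) = 54/7 - 5*B/7)
Y(0**3, h(-11)) - a = (54/7 - 10*(-11)*(-2 - 11)/7) - 1*24220 = (54/7 - 10*(-11)*(-13)/7) - 24220 = (54/7 - 5/7*286) - 24220 = (54/7 - 1430/7) - 24220 = -1376/7 - 24220 = -170916/7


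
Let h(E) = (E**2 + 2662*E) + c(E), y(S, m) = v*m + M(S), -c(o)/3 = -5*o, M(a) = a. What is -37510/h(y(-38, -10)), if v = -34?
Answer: -18755/449829 ≈ -0.041694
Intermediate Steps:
c(o) = 15*o (c(o) = -(-15)*o = 15*o)
y(S, m) = S - 34*m (y(S, m) = -34*m + S = S - 34*m)
h(E) = E**2 + 2677*E (h(E) = (E**2 + 2662*E) + 15*E = E**2 + 2677*E)
-37510/h(y(-38, -10)) = -37510*1/((-38 - 34*(-10))*(2677 + (-38 - 34*(-10)))) = -37510*1/((-38 + 340)*(2677 + (-38 + 340))) = -37510*1/(302*(2677 + 302)) = -37510/(302*2979) = -37510/899658 = -37510*1/899658 = -18755/449829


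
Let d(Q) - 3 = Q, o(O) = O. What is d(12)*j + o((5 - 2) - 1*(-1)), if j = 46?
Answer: 694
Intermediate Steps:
d(Q) = 3 + Q
d(12)*j + o((5 - 2) - 1*(-1)) = (3 + 12)*46 + ((5 - 2) - 1*(-1)) = 15*46 + (3 + 1) = 690 + 4 = 694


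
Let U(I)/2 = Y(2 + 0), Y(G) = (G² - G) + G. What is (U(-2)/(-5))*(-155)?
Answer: 248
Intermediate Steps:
Y(G) = G²
U(I) = 8 (U(I) = 2*(2 + 0)² = 2*2² = 2*4 = 8)
(U(-2)/(-5))*(-155) = (8/(-5))*(-155) = (8*(-⅕))*(-155) = -8/5*(-155) = 248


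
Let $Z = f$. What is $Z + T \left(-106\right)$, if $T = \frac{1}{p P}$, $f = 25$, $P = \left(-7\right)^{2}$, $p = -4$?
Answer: $\frac{2503}{98} \approx 25.541$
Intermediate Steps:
$P = 49$
$Z = 25$
$T = - \frac{1}{196}$ ($T = \frac{1}{\left(-4\right) 49} = \frac{1}{-196} = - \frac{1}{196} \approx -0.005102$)
$Z + T \left(-106\right) = 25 - - \frac{53}{98} = 25 + \frac{53}{98} = \frac{2503}{98}$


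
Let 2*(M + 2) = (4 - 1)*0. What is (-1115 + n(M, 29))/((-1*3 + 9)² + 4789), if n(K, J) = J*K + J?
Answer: -1144/4825 ≈ -0.23710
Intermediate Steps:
M = -2 (M = -2 + ((4 - 1)*0)/2 = -2 + (3*0)/2 = -2 + (½)*0 = -2 + 0 = -2)
n(K, J) = J + J*K
(-1115 + n(M, 29))/((-1*3 + 9)² + 4789) = (-1115 + 29*(1 - 2))/((-1*3 + 9)² + 4789) = (-1115 + 29*(-1))/((-3 + 9)² + 4789) = (-1115 - 29)/(6² + 4789) = -1144/(36 + 4789) = -1144/4825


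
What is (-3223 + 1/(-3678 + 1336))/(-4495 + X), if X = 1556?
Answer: 7548267/6883138 ≈ 1.0966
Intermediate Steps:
(-3223 + 1/(-3678 + 1336))/(-4495 + X) = (-3223 + 1/(-3678 + 1336))/(-4495 + 1556) = (-3223 + 1/(-2342))/(-2939) = (-3223 - 1/2342)*(-1/2939) = -7548267/2342*(-1/2939) = 7548267/6883138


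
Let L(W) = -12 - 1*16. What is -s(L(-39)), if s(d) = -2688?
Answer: 2688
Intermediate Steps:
L(W) = -28 (L(W) = -12 - 16 = -28)
-s(L(-39)) = -1*(-2688) = 2688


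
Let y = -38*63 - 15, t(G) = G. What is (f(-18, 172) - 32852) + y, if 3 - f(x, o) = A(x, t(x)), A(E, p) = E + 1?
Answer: -35241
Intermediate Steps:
A(E, p) = 1 + E
f(x, o) = 2 - x (f(x, o) = 3 - (1 + x) = 3 + (-1 - x) = 2 - x)
y = -2409 (y = -2394 - 15 = -2409)
(f(-18, 172) - 32852) + y = ((2 - 1*(-18)) - 32852) - 2409 = ((2 + 18) - 32852) - 2409 = (20 - 32852) - 2409 = -32832 - 2409 = -35241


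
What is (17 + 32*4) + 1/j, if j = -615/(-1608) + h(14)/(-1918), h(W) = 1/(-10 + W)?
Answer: 3626323/24566 ≈ 147.62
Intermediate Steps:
j = 24566/64253 (j = -615/(-1608) + 1/((-10 + 14)*(-1918)) = -615*(-1/1608) - 1/1918/4 = 205/536 + (¼)*(-1/1918) = 205/536 - 1/7672 = 24566/64253 ≈ 0.38233)
(17 + 32*4) + 1/j = (17 + 32*4) + 1/(24566/64253) = (17 + 128) + 64253/24566 = 145 + 64253/24566 = 3626323/24566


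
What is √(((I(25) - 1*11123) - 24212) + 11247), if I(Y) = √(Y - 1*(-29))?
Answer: √(-24088 + 3*√6) ≈ 155.18*I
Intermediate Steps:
I(Y) = √(29 + Y) (I(Y) = √(Y + 29) = √(29 + Y))
√(((I(25) - 1*11123) - 24212) + 11247) = √(((√(29 + 25) - 1*11123) - 24212) + 11247) = √(((√54 - 11123) - 24212) + 11247) = √(((3*√6 - 11123) - 24212) + 11247) = √(((-11123 + 3*√6) - 24212) + 11247) = √((-35335 + 3*√6) + 11247) = √(-24088 + 3*√6)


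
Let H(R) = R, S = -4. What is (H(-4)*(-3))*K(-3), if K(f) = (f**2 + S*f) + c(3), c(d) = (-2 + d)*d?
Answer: 288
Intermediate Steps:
c(d) = d*(-2 + d)
K(f) = 3 + f**2 - 4*f (K(f) = (f**2 - 4*f) + 3*(-2 + 3) = (f**2 - 4*f) + 3*1 = (f**2 - 4*f) + 3 = 3 + f**2 - 4*f)
(H(-4)*(-3))*K(-3) = (-4*(-3))*(3 + (-3)**2 - 4*(-3)) = 12*(3 + 9 + 12) = 12*24 = 288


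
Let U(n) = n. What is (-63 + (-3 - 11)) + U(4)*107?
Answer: 351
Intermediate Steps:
(-63 + (-3 - 11)) + U(4)*107 = (-63 + (-3 - 11)) + 4*107 = (-63 - 14) + 428 = -77 + 428 = 351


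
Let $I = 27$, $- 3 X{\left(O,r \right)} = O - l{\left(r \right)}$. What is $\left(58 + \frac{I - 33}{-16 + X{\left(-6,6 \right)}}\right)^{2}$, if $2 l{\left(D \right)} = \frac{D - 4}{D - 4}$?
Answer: $\frac{23522500}{6889} \approx 3414.5$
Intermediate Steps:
$l{\left(D \right)} = \frac{1}{2}$ ($l{\left(D \right)} = \frac{\left(D - 4\right) \frac{1}{D - 4}}{2} = \frac{\left(-4 + D\right) \frac{1}{-4 + D}}{2} = \frac{1}{2} \cdot 1 = \frac{1}{2}$)
$X{\left(O,r \right)} = \frac{1}{6} - \frac{O}{3}$ ($X{\left(O,r \right)} = - \frac{O - \frac{1}{2}}{3} = - \frac{- \frac{1}{2} + O}{3} = \frac{1}{6} - \frac{O}{3}$)
$\left(58 + \frac{I - 33}{-16 + X{\left(-6,6 \right)}}\right)^{2} = \left(58 + \frac{27 - 33}{-16 + \left(\frac{1}{6} - -2\right)}\right)^{2} = \left(58 - \frac{6}{-16 + \left(\frac{1}{6} + 2\right)}\right)^{2} = \left(58 - \frac{6}{-16 + \frac{13}{6}}\right)^{2} = \left(58 - \frac{6}{- \frac{83}{6}}\right)^{2} = \left(58 - - \frac{36}{83}\right)^{2} = \left(58 + \frac{36}{83}\right)^{2} = \left(\frac{4850}{83}\right)^{2} = \frac{23522500}{6889}$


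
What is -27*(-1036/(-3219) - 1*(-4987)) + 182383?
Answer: 1384034/29 ≈ 47725.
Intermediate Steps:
-27*(-1036/(-3219) - 1*(-4987)) + 182383 = -27*(-1036*(-1/3219) + 4987) + 182383 = -27*(28/87 + 4987) + 182383 = -27*433897/87 + 182383 = -3905073/29 + 182383 = 1384034/29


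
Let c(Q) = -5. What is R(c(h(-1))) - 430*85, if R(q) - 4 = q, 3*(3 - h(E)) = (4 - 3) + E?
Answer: -36551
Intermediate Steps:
h(E) = 8/3 - E/3 (h(E) = 3 - ((4 - 3) + E)/3 = 3 - (1 + E)/3 = 3 + (-⅓ - E/3) = 8/3 - E/3)
R(q) = 4 + q
R(c(h(-1))) - 430*85 = (4 - 5) - 430*85 = -1 - 36550 = -36551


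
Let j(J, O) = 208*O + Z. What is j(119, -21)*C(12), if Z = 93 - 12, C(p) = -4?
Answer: 17148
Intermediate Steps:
Z = 81
j(J, O) = 81 + 208*O (j(J, O) = 208*O + 81 = 81 + 208*O)
j(119, -21)*C(12) = (81 + 208*(-21))*(-4) = (81 - 4368)*(-4) = -4287*(-4) = 17148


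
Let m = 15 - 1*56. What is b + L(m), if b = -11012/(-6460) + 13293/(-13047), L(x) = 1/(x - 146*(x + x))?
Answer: 57475453127/83798989185 ≈ 0.68587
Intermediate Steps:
m = -41 (m = 15 - 56 = -41)
L(x) = -1/(291*x) (L(x) = 1/(x - 292*x) = 1/(-291*x) = -1/(291*x))
b = 4816732/7023635 (b = -11012*(-1/6460) + 13293*(-1/13047) = 2753/1615 - 4431/4349 = 4816732/7023635 ≈ 0.68579)
b + L(m) = 4816732/7023635 - 1/291/(-41) = 4816732/7023635 - 1/291*(-1/41) = 4816732/7023635 + 1/11931 = 57475453127/83798989185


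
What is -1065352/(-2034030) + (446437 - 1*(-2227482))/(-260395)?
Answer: -516141912953/52965124185 ≈ -9.7449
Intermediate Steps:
-1065352/(-2034030) + (446437 - 1*(-2227482))/(-260395) = -1065352*(-1/2034030) + (446437 + 2227482)*(-1/260395) = 532676/1017015 + 2673919*(-1/260395) = 532676/1017015 - 2673919/260395 = -516141912953/52965124185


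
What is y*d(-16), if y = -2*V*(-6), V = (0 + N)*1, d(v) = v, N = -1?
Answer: 192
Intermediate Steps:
V = -1 (V = (0 - 1)*1 = -1*1 = -1)
y = -12 (y = -2*(-1)*(-6) = 2*(-6) = -12)
y*d(-16) = -12*(-16) = 192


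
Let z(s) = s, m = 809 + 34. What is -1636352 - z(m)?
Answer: -1637195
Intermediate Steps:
m = 843
-1636352 - z(m) = -1636352 - 1*843 = -1636352 - 843 = -1637195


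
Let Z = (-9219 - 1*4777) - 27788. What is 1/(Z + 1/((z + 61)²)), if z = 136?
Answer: -38809/1621595255 ≈ -2.3933e-5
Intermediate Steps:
Z = -41784 (Z = (-9219 - 4777) - 27788 = -13996 - 27788 = -41784)
1/(Z + 1/((z + 61)²)) = 1/(-41784 + 1/((136 + 61)²)) = 1/(-41784 + 1/(197²)) = 1/(-41784 + 1/38809) = 1/(-1621595255/38809) = -38809/1621595255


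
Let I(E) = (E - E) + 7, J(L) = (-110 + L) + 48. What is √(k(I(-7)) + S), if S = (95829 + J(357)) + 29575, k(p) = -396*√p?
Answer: √(125699 - 396*√7) ≈ 353.06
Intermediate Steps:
J(L) = -62 + L
I(E) = 7 (I(E) = 0 + 7 = 7)
S = 125699 (S = (95829 + (-62 + 357)) + 29575 = (95829 + 295) + 29575 = 96124 + 29575 = 125699)
√(k(I(-7)) + S) = √(-396*√7 + 125699) = √(125699 - 396*√7)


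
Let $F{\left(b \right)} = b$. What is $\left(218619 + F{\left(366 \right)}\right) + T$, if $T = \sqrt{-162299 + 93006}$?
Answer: $218985 + i \sqrt{69293} \approx 2.1899 \cdot 10^{5} + 263.24 i$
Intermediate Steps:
$T = i \sqrt{69293}$ ($T = \sqrt{-69293} = i \sqrt{69293} \approx 263.24 i$)
$\left(218619 + F{\left(366 \right)}\right) + T = \left(218619 + 366\right) + i \sqrt{69293} = 218985 + i \sqrt{69293}$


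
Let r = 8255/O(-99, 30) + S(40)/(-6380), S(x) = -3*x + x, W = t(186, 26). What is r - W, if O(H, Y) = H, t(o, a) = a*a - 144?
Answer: -1766731/2871 ≈ -615.37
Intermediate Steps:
t(o, a) = -144 + a² (t(o, a) = a² - 144 = -144 + a²)
W = 532 (W = -144 + 26² = -144 + 676 = 532)
S(x) = -2*x
r = -239359/2871 (r = 8255/(-99) - 2*40/(-6380) = 8255*(-1/99) - 80*(-1/6380) = -8255/99 + 4/319 = -239359/2871 ≈ -83.371)
r - W = -239359/2871 - 1*532 = -239359/2871 - 532 = -1766731/2871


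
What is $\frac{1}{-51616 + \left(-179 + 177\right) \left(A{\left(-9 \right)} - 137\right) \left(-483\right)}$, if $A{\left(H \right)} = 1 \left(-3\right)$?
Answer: $- \frac{1}{186856} \approx -5.3517 \cdot 10^{-6}$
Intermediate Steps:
$A{\left(H \right)} = -3$
$\frac{1}{-51616 + \left(-179 + 177\right) \left(A{\left(-9 \right)} - 137\right) \left(-483\right)} = \frac{1}{-51616 + \left(-179 + 177\right) \left(-3 - 137\right) \left(-483\right)} = \frac{1}{-51616 + \left(-2\right) \left(-140\right) \left(-483\right)} = \frac{1}{-51616 + 280 \left(-483\right)} = \frac{1}{-51616 - 135240} = \frac{1}{-186856} = - \frac{1}{186856}$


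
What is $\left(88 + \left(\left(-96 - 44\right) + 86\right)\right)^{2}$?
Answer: $1156$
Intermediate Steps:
$\left(88 + \left(\left(-96 - 44\right) + 86\right)\right)^{2} = \left(88 + \left(-140 + 86\right)\right)^{2} = \left(88 - 54\right)^{2} = 34^{2} = 1156$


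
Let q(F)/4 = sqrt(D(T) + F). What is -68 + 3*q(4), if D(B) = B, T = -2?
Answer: -68 + 12*sqrt(2) ≈ -51.029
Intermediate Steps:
q(F) = 4*sqrt(-2 + F)
-68 + 3*q(4) = -68 + 3*(4*sqrt(-2 + 4)) = -68 + 3*(4*sqrt(2)) = -68 + 12*sqrt(2)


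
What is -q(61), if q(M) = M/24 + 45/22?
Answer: -1211/264 ≈ -4.5871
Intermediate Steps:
q(M) = 45/22 + M/24 (q(M) = M*(1/24) + 45*(1/22) = M/24 + 45/22 = 45/22 + M/24)
-q(61) = -(45/22 + (1/24)*61) = -(45/22 + 61/24) = -1*1211/264 = -1211/264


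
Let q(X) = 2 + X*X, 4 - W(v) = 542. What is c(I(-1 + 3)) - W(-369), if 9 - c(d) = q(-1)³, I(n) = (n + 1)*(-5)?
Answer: 520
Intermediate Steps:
W(v) = -538 (W(v) = 4 - 1*542 = 4 - 542 = -538)
I(n) = -5 - 5*n (I(n) = (1 + n)*(-5) = -5 - 5*n)
q(X) = 2 + X²
c(d) = -18 (c(d) = 9 - (2 + (-1)²)³ = 9 - (2 + 1)³ = 9 - 1*3³ = 9 - 1*27 = 9 - 27 = -18)
c(I(-1 + 3)) - W(-369) = -18 - 1*(-538) = -18 + 538 = 520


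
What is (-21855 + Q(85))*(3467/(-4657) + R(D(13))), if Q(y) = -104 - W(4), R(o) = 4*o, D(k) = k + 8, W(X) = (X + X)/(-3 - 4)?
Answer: -59594656305/32599 ≈ -1.8281e+6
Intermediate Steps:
W(X) = -2*X/7 (W(X) = (2*X)/(-7) = (2*X)*(-⅐) = -2*X/7)
D(k) = 8 + k
Q(y) = -720/7 (Q(y) = -104 - (-2)*4/7 = -104 - 1*(-8/7) = -104 + 8/7 = -720/7)
(-21855 + Q(85))*(3467/(-4657) + R(D(13))) = (-21855 - 720/7)*(3467/(-4657) + 4*(8 + 13)) = -153705*(3467*(-1/4657) + 4*21)/7 = -153705*(-3467/4657 + 84)/7 = -153705/7*387721/4657 = -59594656305/32599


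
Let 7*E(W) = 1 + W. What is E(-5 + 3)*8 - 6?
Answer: -50/7 ≈ -7.1429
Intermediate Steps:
E(W) = 1/7 + W/7 (E(W) = (1 + W)/7 = 1/7 + W/7)
E(-5 + 3)*8 - 6 = (1/7 + (-5 + 3)/7)*8 - 6 = (1/7 + (1/7)*(-2))*8 - 6 = (1/7 - 2/7)*8 - 6 = -1/7*8 - 6 = -8/7 - 6 = -50/7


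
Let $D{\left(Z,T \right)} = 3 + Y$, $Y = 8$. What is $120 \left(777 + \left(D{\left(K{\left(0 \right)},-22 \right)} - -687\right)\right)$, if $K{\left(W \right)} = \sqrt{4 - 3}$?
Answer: $177000$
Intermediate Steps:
$K{\left(W \right)} = 1$ ($K{\left(W \right)} = \sqrt{1} = 1$)
$D{\left(Z,T \right)} = 11$ ($D{\left(Z,T \right)} = 3 + 8 = 11$)
$120 \left(777 + \left(D{\left(K{\left(0 \right)},-22 \right)} - -687\right)\right) = 120 \left(777 + \left(11 - -687\right)\right) = 120 \left(777 + \left(11 + 687\right)\right) = 120 \left(777 + 698\right) = 120 \cdot 1475 = 177000$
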